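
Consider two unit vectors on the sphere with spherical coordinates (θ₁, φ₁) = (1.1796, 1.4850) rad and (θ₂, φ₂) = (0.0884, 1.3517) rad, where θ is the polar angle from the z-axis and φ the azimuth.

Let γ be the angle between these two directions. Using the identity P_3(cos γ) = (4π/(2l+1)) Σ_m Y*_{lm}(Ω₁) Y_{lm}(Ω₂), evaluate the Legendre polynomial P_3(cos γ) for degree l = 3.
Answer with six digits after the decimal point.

-0.446598

Addition theorem: P_3(cos γ) = (4π/7) Σ_m Y*_{lm}(Ω₁) Y_{lm}(Ω₂), m = −3…3:
  [-3]  conj(Y_{3,-3})(Ω₁) = -0.08391 - 0.31877j ; Y_{3,-3}(Ω₂) = -0.00018 + 0.00023j ; Δ = 0.00009 + 0.00004j
  [-2]  conj(Y_{3,-2})(Ω₁) = -0.32813 + 0.05686j ; Y_{3,-2}(Ω₂) = -0.00718 - 0.00337j ; Δ = 0.00255 + 0.00070j
  [-1]  conj(Y_{3,-1})(Ω₁) = -0.00699 - 0.08128j ; Y_{3,-1}(Ω₂) = 0.02456 - 0.11031j ; Δ = -0.00914 - 0.00123j
  [+0]  conj(Y_{3,0})(Ω₁) = -0.32344 + 0.00000j ; Y_{3,0}(Ω₂) = 0.72895 + 0.00000j ; Δ = -0.23577 + 0.00000j
  [+1]  conj(Y_{3,1})(Ω₁) = 0.00699 - 0.08128j ; Y_{3,1}(Ω₂) = -0.02456 - 0.11031j ; Δ = -0.00914 + 0.00123j
  [+2]  conj(Y_{3,2})(Ω₁) = -0.32813 - 0.05686j ; Y_{3,2}(Ω₂) = -0.00718 + 0.00337j ; Δ = 0.00255 - 0.00070j
  [+3]  conj(Y_{3,3})(Ω₁) = 0.08391 - 0.31877j ; Y_{3,3}(Ω₂) = 0.00018 + 0.00023j ; Δ = 0.00009 - 0.00004j
Σ over m = -0.24877 - 0.00000j; ×(4π/7) → -0.44660 - 0.00000j. Real part: -0.446598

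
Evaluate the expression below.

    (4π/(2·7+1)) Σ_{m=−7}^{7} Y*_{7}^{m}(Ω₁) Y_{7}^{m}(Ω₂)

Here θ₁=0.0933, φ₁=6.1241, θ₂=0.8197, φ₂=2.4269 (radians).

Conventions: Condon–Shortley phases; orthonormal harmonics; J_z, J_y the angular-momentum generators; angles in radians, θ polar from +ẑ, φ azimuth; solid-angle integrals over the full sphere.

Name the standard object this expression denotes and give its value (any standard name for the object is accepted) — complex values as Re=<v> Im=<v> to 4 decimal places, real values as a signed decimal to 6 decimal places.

Legendre polynomial (addition theorem), +0.310694

This sum is the spherical-harmonic addition theorem: it equals the Legendre polynomial P_l(cos γ) of the angle γ between the two directions.
Addition theorem: P_7(cos γ) = (4π/15) Σ_m Y*_{lm}(Ω₁) Y_{lm}(Ω₂), m = −7…7:
  [-7]  conj(Y_{7,-7})(Ω₁) = (0.000000, -0.000000) ; Y_{7,-7}(Ω₂) = (-0.015964, 0.053407) ; Δ = (0.000000, 0.000000)
  [-6]  conj(Y_{7,-6})(Ω₁) = (0.000001, -0.000001) ; Y_{7,-6}(Ω₂) = (-0.080154, -0.177466) ; Δ = (-0.000000, -0.000000)
  [-5]  conj(Y_{7,-5})(Ω₁) = (0.000021, -0.000022) ; Y_{7,-5}(Ω₂) = (0.351431, 0.161970) ; Δ = (0.000011, -0.000004)
  [-4]  conj(Y_{7,-4})(Ω₁) = (0.000438, -0.000323) ; Y_{7,-4}(Ω₂) = (-0.419305, 0.121855) ; Δ = (-0.000144, 0.000189)
  [-3]  conj(Y_{7,-3})(Ω₁) = (0.006206, -0.003209) ; Y_{7,-3}(Ω₂) = (0.076836, -0.119013) ; Δ = (0.000095, -0.000985)
  [-2]  conj(Y_{7,-2})(Ω₁) = (0.059696, -0.019661) ; Y_{7,-2}(Ω₂) = (-0.041914, -0.294420) ; Δ = (-0.008291, -0.016751)
  [-1]  conj(Y_{7,-1})(Ω₁) = (0.354360, -0.056854) ; Y_{7,-1}(Ω₂) = (0.217110, 0.188391) ; Δ = (0.087646, 0.054415)
  [+0]  conj(Y_{7,0})(Ω₁) = (0.963357, -0.000000) ; Y_{7,0}(Ω₂) = (0.220303, 0.000000) ; Δ = (0.212231, 0.000000)
  [+1]  conj(Y_{7,1})(Ω₁) = (-0.354360, -0.056854) ; Y_{7,1}(Ω₂) = (-0.217110, 0.188391) ; Δ = (0.087646, -0.054415)
  [+2]  conj(Y_{7,2})(Ω₁) = (0.059696, 0.019661) ; Y_{7,2}(Ω₂) = (-0.041914, 0.294420) ; Δ = (-0.008291, 0.016751)
  [+3]  conj(Y_{7,3})(Ω₁) = (-0.006206, -0.003209) ; Y_{7,3}(Ω₂) = (-0.076836, -0.119013) ; Δ = (0.000095, 0.000985)
  [+4]  conj(Y_{7,4})(Ω₁) = (0.000438, 0.000323) ; Y_{7,4}(Ω₂) = (-0.419305, -0.121855) ; Δ = (-0.000144, -0.000189)
  [+5]  conj(Y_{7,5})(Ω₁) = (-0.000021, -0.000022) ; Y_{7,5}(Ω₂) = (-0.351431, 0.161970) ; Δ = (0.000011, 0.000004)
  [+6]  conj(Y_{7,6})(Ω₁) = (0.000001, 0.000001) ; Y_{7,6}(Ω₂) = (-0.080154, 0.177466) ; Δ = (-0.000000, 0.000000)
  [+7]  conj(Y_{7,7})(Ω₁) = (-0.000000, -0.000000) ; Y_{7,7}(Ω₂) = (0.015964, 0.053407) ; Δ = (0.000000, -0.000000)
Accumulated sum (0.370864, -0.000000); after 4π/(2l+1) scaling, (0.310694, -0.000000) ⇒ P_7 = 0.310694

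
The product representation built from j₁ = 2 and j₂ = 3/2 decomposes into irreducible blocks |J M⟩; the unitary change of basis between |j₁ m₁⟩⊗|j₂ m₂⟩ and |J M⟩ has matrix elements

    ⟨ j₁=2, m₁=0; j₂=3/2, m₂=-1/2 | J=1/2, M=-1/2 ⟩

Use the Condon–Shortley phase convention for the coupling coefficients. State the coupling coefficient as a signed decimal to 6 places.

-0.447214

triangle: 3!*1!*0!/5! = 6/120
(j±m)!: 2!*2!*1!*2!*0!*1! = 8
prefactor² = (2J+1)*Δ*N² = 4/5
  k=1: −1/(1!*2!*1!*0!*0!*0!) = -1/2
Σ = -1/2  ⇒  CG² = 4/5*(-1/2)² = 1/5
CG = −√(1/5) = -0.447214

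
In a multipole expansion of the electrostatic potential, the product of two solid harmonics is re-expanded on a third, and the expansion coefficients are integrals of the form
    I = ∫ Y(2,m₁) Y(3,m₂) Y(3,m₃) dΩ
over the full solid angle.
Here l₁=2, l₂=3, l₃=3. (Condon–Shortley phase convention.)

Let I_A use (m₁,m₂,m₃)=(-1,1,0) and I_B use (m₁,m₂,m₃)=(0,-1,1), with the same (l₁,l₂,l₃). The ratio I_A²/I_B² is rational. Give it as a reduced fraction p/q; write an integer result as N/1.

2/9

Shared (l₁,l₂,l₃)=(2,3,3): N and (l;000)² cancel in I_A²/I_B².
A: Δ = 2!·2!·4!/9! = 1/3780; Racah Σ t=1..2: t=1:−1/12 t=2:+1/8 = 1/24; ⇒ 3j(2 3 3; -1 1 0)² = 1/210, sgn -1
B: Δ = 2!·2!·4!/9! = 1/3780; Racah Σ t=0..2: t=0:+1/16 t=1:−1/6 t=2:+1/96 = -3/32; ⇒ 3j(2 3 3; 0 -1 1)² = 3/140, sgn -1
I_A²/I_B² = (1/210)/(3/140) = 2/9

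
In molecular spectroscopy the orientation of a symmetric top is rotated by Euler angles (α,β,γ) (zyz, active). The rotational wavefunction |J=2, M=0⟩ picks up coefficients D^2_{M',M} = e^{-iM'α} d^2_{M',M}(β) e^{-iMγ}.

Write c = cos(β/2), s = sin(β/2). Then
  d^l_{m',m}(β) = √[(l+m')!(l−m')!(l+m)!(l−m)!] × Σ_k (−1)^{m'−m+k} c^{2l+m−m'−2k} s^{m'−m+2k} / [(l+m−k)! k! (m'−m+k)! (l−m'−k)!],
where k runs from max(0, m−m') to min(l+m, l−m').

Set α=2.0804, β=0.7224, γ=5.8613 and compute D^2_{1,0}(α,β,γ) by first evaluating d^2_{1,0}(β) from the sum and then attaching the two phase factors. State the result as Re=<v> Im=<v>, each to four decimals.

Re=0.2964 Im=0.5303

Split into d^2_{1,0}(β=0.7224) × two z-phases.
With c≡cos(β/2)=0.935473 and s≡sin(β/2)=0.353397, N=[6·1·2·2]^{1/2}=4.898979
k: max(0,(0)−(1))=0 … min(2+(0),2−(1))=1
  k=0: (−1)^1·4.8990/(2)·0.9355^3·0.3534^1 = -0.708652
  k=1: (−1)^2·4.8990/(2)·0.9355^1·0.3534^3 = +0.101134
d^2_{1,0}(0.7224) = -0.708652 +0.101134 = -0.607518
Attach z-rotation phases: D = e^{-i(1)(2.0804)}·(-0.607518)·e^{-i(0)(5.8613)} = +0.296366+0.530326i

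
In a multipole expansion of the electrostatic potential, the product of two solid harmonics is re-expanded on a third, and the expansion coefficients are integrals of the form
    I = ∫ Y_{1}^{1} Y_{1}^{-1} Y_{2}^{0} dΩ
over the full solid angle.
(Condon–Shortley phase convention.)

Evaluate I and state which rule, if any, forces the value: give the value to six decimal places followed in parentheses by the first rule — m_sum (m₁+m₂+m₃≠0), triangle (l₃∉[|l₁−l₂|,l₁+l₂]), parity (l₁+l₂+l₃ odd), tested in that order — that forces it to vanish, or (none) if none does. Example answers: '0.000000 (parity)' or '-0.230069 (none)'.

0.126157 (none)

Rules hold: Σm=0, L=4 even, 0≤2≤2.
N = 3·3·5 = 45
Δ = 0!·2!·2!/5! = 1/30
Racah Σ t=0..0: t=0:+1/1 = 1/1
⇒ 3j(1 1 2; 0 0 0)² = 2/15, sgn +1
Racah Σ t=0..0: t=0:+1/4 = 1/4
⇒ 3j(1 1 2; 1 -1 0)² = 1/30, sgn +1
4πI² = N·(3j₀)²·(3jₘ)² = 1/5
I = +1·√(0.2/4π) = 0.12615663
No selection rule forces the value: the integral is nonzero (none).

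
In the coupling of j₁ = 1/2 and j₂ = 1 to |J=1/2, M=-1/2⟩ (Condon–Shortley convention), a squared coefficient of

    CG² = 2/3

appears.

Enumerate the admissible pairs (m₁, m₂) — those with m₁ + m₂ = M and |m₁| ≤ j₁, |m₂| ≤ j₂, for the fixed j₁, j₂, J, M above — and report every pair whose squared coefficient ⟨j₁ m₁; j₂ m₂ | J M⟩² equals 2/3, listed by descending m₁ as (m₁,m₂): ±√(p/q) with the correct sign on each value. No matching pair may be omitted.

(1/2,-1): +√(2/3)

Admissible pairs with m₁+m₂ = M = -1/2: (-1/2,0), (1/2,-1)
  (m₁,m₂)=(1/2,-1): CG² = 2/3, CG = +√(2/3)   ← matches the target
  (m₁,m₂)=(-1/2,0): CG² = 1/3, CG = −√(1/3)
Pairs with CG² = 2/3: (1/2,-1): +√(2/3)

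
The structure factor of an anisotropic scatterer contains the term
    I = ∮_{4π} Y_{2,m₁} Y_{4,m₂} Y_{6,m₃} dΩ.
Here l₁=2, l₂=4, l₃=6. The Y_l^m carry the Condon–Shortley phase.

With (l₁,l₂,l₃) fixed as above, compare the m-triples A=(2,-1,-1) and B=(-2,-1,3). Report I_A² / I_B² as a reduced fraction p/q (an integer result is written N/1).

5/18

Same 2,4,6: normalisation and zero-m 3j drop out of the ratio.
A: Δ: 0! 4! 8! / 13! → 1/6435; sum: t=0:+1/17280 = 1/17280; 3j²(2 4 6; 2 -1 -1) = Δ·Π!·Σ² = 7/1287  (sign -1)
B: Δ: 0! 4! 8! / 13! → 1/6435; sum: t=0:+1/17280 = 1/17280; 3j²(2 4 6; -2 -1 3) = Δ·Π!·Σ² = 14/715  (sign -1)
I_A²/I_B² = (7/1287)/(14/715) = 5/18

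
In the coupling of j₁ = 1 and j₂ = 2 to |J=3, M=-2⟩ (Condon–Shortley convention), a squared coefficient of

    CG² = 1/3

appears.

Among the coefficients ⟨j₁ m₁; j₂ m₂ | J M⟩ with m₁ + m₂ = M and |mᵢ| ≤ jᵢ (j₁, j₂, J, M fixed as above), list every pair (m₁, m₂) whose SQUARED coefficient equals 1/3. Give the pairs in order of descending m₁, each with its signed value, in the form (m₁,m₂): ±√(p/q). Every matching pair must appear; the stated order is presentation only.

Admissible pairs with m₁+m₂ = M = -2: (-1,-1), (0,-2)
  (m₁,m₂)=(0,-2): CG² = 1/3, CG = +√(1/3)   ← matches the target
  (m₁,m₂)=(-1,-1): CG² = 2/3, CG = +√(2/3)
Pairs with CG² = 1/3: (0,-2): +√(1/3)

(0,-2): +√(1/3)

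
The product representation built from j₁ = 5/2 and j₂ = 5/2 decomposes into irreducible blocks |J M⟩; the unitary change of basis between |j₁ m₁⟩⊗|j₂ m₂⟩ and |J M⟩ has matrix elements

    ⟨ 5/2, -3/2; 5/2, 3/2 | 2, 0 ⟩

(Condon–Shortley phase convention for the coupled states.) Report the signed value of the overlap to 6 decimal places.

j₁+j₂−J=3  J+j₁−j₂=2  J−j₁+j₂=2  j₁+j₂+J+1=8
(j₁±m₁, j₂±m₂, J±M) = (1,4,4,1,2,2)
P² = 48/7
sum k=2..3:
  [2] +1/8 = 1/8
  [3] −1/6 = -1/6
S = -1/24
C² = P²·S² = 1/84 ; C = -0.109109

−√(1/84) = -0.109109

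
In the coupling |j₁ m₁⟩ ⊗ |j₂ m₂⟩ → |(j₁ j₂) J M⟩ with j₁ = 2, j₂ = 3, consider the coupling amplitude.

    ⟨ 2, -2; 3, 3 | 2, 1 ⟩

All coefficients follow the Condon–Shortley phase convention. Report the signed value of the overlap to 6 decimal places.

-0.597614

j₁+j₂−J=3  J+j₁−j₂=1  J−j₁+j₂=3  j₁+j₂+J+1=8
(j₁±m₁, j₂±m₂, J±M) = (0,4,6,0,3,1)
P² = 3240/7
sum k=3..3:
  [3] −1/36 = -1/36
S = -1/36
C² = P²·S² = 5/14 ; C = -0.597614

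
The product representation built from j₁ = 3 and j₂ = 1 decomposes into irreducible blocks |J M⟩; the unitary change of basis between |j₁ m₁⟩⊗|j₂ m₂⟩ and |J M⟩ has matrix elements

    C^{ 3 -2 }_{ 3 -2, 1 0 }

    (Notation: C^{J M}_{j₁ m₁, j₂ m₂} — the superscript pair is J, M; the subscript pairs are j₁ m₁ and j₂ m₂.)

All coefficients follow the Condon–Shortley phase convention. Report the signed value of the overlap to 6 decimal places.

−√(1/3) ≈ -0.577350

√[7·1!5!1!/8! · 1!5!1!1!1!5!] = √(300)
  +(−1)^0/∏(0,1,5,1,0,0)! = 1/120  (running 1/120)
  +(−1)^1/∏(1,0,4,0,1,1)! = -1/24  (running -1/30)
⟨..|..⟩ = √(300)·(-1/30) = -0.577350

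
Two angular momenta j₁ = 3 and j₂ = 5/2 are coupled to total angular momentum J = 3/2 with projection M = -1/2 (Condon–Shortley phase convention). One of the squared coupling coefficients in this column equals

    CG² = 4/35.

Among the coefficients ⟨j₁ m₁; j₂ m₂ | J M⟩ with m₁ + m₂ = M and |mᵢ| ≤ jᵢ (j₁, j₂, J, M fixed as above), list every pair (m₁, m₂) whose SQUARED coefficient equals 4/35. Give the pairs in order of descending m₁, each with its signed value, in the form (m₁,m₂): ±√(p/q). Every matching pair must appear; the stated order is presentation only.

(0,-1/2): +√(4/35)

Admissible pairs with m₁+m₂ = M = -1/2: (-3,5/2), (-2,3/2), (-1,1/2), (0,-1/2), (1,-3/2), (2,-5/2)
  (m₁,m₂)=(2,-5/2): CG² = 5/21, CG = +√(5/21)
  (m₁,m₂)=(1,-3/2): CG² = 7/30, CG = −√(7/30)
  (m₁,m₂)=(0,-1/2): CG² = 4/35, CG = +√(4/35)   ← matches the target
  (m₁,m₂)=(-1,1/2): CG² = 1/105, CG = −√(1/105)
  (m₁,m₂)=(-2,3/2): CG² = 1/21, CG = −√(1/21)
  (m₁,m₂)=(-3,5/2): CG² = 5/14, CG = +√(5/14)
Pairs with CG² = 4/35: (0,-1/2): +√(4/35)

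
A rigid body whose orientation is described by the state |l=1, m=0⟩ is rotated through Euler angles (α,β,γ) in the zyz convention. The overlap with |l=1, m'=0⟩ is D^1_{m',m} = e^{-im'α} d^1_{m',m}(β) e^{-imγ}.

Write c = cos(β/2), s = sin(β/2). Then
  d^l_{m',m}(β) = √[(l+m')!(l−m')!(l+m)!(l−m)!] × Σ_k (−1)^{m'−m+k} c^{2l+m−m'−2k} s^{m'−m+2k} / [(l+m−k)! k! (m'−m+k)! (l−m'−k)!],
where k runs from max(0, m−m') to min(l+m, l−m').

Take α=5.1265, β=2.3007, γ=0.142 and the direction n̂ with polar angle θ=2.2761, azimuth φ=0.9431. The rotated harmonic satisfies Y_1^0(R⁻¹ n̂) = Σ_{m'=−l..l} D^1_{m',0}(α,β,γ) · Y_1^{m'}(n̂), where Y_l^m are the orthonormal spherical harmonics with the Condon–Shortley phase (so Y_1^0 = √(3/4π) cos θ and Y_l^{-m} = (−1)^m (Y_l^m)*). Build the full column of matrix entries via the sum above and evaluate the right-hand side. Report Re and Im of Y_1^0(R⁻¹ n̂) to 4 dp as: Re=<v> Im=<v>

Re=0.0713 Im=0.0000

Need the full column D^1_{m',0} for m'=−1..1 at α=5.1265, β=2.3007, γ=0.1420.
cos(β/2)=0.408168, sin(β/2)=0.912907
d^1_{-1,0}: single k=1 term ⇒ +0.526963;  D = +0.212038-0.482421i
d^1_{0,0}: k∈[0..1] ⇒ +0.166601 -0.833399 = -0.666798;  D = -0.666798+0.000000i
d^1_{1,0}: single k=0 term ⇒ -0.526963;  D = -0.212038-0.482421i
Y_1^{m'}(θ=2.2761,φ=0.9431) and Σ D·Y over m':
  (+0.2120-0.4824i)·(+0.1545-0.2129i)  (-0.6668+0.0000i)·(-0.3167+0.0000i)  (-0.2120-0.4824i)·(-0.1545-0.2129i)
Y_1^0(R⁻¹ n̂) = +0.071287+0.000000i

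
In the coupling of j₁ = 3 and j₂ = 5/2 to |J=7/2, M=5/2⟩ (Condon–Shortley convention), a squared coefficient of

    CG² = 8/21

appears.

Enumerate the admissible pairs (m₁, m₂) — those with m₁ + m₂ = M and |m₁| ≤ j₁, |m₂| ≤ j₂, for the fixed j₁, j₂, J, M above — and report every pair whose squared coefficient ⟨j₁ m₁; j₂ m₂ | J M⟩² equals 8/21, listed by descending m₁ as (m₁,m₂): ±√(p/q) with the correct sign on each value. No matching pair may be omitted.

(0,5/2): +√(8/21)

Admissible pairs with m₁+m₂ = M = 5/2: (0,5/2), (1,3/2), (2,1/2), (3,-1/2)
  (m₁,m₂)=(3,-1/2): CG² = 3/7, CG = +√(3/7)
  (m₁,m₂)=(2,1/2): CG² = 2/63, CG = −√(2/63)
  (m₁,m₂)=(1,3/2): CG² = 10/63, CG = −√(10/63)
  (m₁,m₂)=(0,5/2): CG² = 8/21, CG = +√(8/21)   ← matches the target
Pairs with CG² = 8/21: (0,5/2): +√(8/21)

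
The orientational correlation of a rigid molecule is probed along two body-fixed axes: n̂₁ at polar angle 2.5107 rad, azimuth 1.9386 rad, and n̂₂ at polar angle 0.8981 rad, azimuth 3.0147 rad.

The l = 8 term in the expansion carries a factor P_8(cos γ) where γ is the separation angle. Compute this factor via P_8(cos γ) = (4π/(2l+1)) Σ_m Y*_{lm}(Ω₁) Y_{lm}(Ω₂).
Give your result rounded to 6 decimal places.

-0.215610

Expand P_8 via completeness: Σ_{m} conj(Y_{8,m}) at Ω₁ times Y_{8,m} at Ω₂ —
  term(m=-8) = -0.000374-0.000397i   from Y*(Ω₁)=-0.007405+0.001495i, Y(Ω₂)=+0.038079+0.061328i
  term(m=-7) = -0.003005+0.009029i   from Y*(Ω₁)=-0.022217-0.034894i, Y(Ω₂)=-0.145099-0.178500i
  term(m=-6) = +0.057008-0.009986i   from Y*(Ω₁)=+0.082702-0.112003i, Y(Ω₂)=+0.300922+0.286790i
  term(m=-5) = -0.082490-0.104525i   from Y*(Ω₁)=+0.306587+0.084264i, Y(Ω₂)=-0.337283-0.248231i
  term(m=-4) = -0.016908+0.039116i   from Y*(Ω₁)=+0.047569+0.476111i, Y(Ω₂)=+0.077833+0.043289i
  term(m=-3) = -0.120010+0.010432i   from Y*(Ω₁)=-0.339693+0.171437i, Y(Ω₂)=+0.293924+0.117628i
  term(m=-2) = -0.010650-0.016206i   from Y*(Ω₁)=+0.053020+0.047986i, Y(Ω₂)=-0.262500-0.068087i
  term(m=-1) = +0.040341-0.074784i   from Y*(Ω₁)=-0.149678+0.388433i, Y(Ω₂)=-0.202481-0.025832i
  term(m=+0) = -0.019507-0.000000i   from Y*(Ω₁)=-0.063807-0.000000i, Y(Ω₂)=+0.305722+0.000000i
  term(m=+1) = +0.040341+0.074784i   from Y*(Ω₁)=+0.149678+0.388433i, Y(Ω₂)=+0.202481-0.025832i
  term(m=+2) = -0.010650+0.016206i   from Y*(Ω₁)=+0.053020-0.047986i, Y(Ω₂)=-0.262500+0.068087i
  term(m=+3) = -0.120010-0.010432i   from Y*(Ω₁)=+0.339693+0.171437i, Y(Ω₂)=-0.293924+0.117628i
  term(m=+4) = -0.016908-0.039116i   from Y*(Ω₁)=+0.047569-0.476111i, Y(Ω₂)=+0.077833-0.043289i
  term(m=+5) = -0.082490+0.104525i   from Y*(Ω₁)=-0.306587+0.084264i, Y(Ω₂)=+0.337283-0.248231i
  term(m=+6) = +0.057008+0.009986i   from Y*(Ω₁)=+0.082702+0.112003i, Y(Ω₂)=+0.300922-0.286790i
  term(m=+7) = -0.003005-0.009029i   from Y*(Ω₁)=+0.022217-0.034894i, Y(Ω₂)=+0.145099-0.178500i
  term(m=+8) = -0.000374+0.000397i   from Y*(Ω₁)=-0.007405-0.001495i, Y(Ω₂)=+0.038079-0.061328i
Σ over m = -0.291681+0.000000i; ×(4π/17) → -0.215610+0.000000i. Real part: -0.215610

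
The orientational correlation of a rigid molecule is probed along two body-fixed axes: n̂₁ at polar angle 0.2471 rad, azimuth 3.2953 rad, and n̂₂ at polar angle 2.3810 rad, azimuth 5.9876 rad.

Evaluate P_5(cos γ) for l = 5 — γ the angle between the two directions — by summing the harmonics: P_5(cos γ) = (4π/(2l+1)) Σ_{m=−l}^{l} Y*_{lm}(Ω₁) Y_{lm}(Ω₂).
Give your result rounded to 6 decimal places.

Summing Y*_{l m}(θ₁,φ₁)·Y_{l m}(θ₂,φ₂) over m ∈ [−5, 5]; prefactor 4π/(2·5+1) = 1.142397:
  m=-5: (-0.000292-0.000282i) × (+0.006700+0.071940i) = +0.000018-0.000023i  (running Σ = +0.000018-0.000023i)
  m=-4: (+0.004161+0.002938i) × (-0.090941-0.222214i) = +0.000274-0.001192i  (running Σ = +0.000293-0.001215i)
  m=-3: (-0.033827-0.016807i) × (+0.266629+0.327005i) = -0.003523-0.015543i  (running Σ = -0.003230-0.016757i)
  m=-2: (+0.170587+0.054158i) × (-0.278240-0.186769i) = -0.037349-0.046929i  (running Σ = -0.040580-0.063687i)
  m=-1: (-0.495460-0.076761i) × (-0.119022-0.036243i) = +0.056189+0.027093i  (running Σ = +0.015609-0.036594i)
  m=0: (+0.552843-0.000000i) × (+0.371492+0.000000i) = +0.205377+0.000000i  (running Σ = +0.220986-0.036594i)
  m=1: (+0.495460-0.076761i) × (+0.119022-0.036243i) = +0.056189-0.027093i  (running Σ = +0.277174-0.063687i)
  m=2: (+0.170587-0.054158i) × (-0.278240+0.186769i) = -0.037349+0.046929i  (running Σ = +0.239825-0.016757i)
  m=3: (+0.033827-0.016807i) × (-0.266629+0.327005i) = -0.003523+0.015543i  (running Σ = +0.236302-0.001215i)
  m=4: (+0.004161-0.002938i) × (-0.090941+0.222214i) = +0.000274+0.001192i  (running Σ = +0.236576-0.000023i)
  m=5: (+0.000292-0.000282i) × (-0.006700+0.071940i) = +0.000018+0.000023i  (running Σ = +0.236595-0.000000i)
Total Σ_m = +0.236595-0.000000i. Multiply by 1.142397: +0.270285-0.000000i. P_5(cos γ) = 0.270285

0.270285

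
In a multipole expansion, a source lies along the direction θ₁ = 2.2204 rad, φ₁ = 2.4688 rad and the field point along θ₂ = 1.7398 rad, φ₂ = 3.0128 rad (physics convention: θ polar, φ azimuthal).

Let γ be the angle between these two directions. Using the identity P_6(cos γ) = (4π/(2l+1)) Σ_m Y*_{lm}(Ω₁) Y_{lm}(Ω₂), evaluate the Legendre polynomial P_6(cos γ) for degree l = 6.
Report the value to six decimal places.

-0.341261

Addition theorem: P_6(cos γ) = (4π/13) Σ_m Y*_{lm}(Ω₁) Y_{lm}(Ω₂), m = −6…6:
  term(m=-6) = (-0.054191, 0.006667)   from Y*(Ω₁)=(-0.077039, 0.096123), Y(Ω₂)=(0.317349, 0.309425)
  term(m=-5) = (-0.077483, -0.034750)   from Y*(Ω₁)=(-0.316152, 0.071485), Y(Ω₂)=(0.209517, 0.157289)
  term(m=-4) = (0.057286, 0.082806)   from Y*(Ω₁)=(-0.390653, -0.188910), Y(Ω₂)=(-0.201924, -0.114323)
  term(m=-3) = (0.003518, 0.057415)   from Y*(Ω₁)=(-0.088223, -0.183769), Y(Ω₂)=(-0.261380, -0.106336)
  term(m=-2) = (-0.018334, 0.034978)   from Y*(Ω₁)=(-0.053882, 0.235192), Y(Ω₂)=(0.158274, 0.041695)
  term(m=-1) = (-0.075522, 0.045682)   from Y*(Ω₁)=(-0.241900, 0.192748), Y(Ω₂)=(0.283001, 0.036651)
  term(m=+0) = (-0.023582, 0.000000)   from Y*(Ω₁)=(0.162966, -0.000000), Y(Ω₂)=(-0.144703, 0.000000)
  term(m=+1) = (-0.075522, -0.045682)   from Y*(Ω₁)=(0.241900, 0.192748), Y(Ω₂)=(-0.283001, 0.036651)
  term(m=+2) = (-0.018334, -0.034978)   from Y*(Ω₁)=(-0.053882, -0.235192), Y(Ω₂)=(0.158274, -0.041695)
  term(m=+3) = (0.003518, -0.057415)   from Y*(Ω₁)=(0.088223, -0.183769), Y(Ω₂)=(0.261380, -0.106336)
  term(m=+4) = (0.057286, -0.082806)   from Y*(Ω₁)=(-0.390653, 0.188910), Y(Ω₂)=(-0.201924, 0.114323)
  term(m=+5) = (-0.077483, 0.034750)   from Y*(Ω₁)=(0.316152, 0.071485), Y(Ω₂)=(-0.209517, 0.157289)
  term(m=+6) = (-0.054191, -0.006667)   from Y*(Ω₁)=(-0.077039, -0.096123), Y(Ω₂)=(0.317349, -0.309425)
Total Σ_m = (-0.353037, 0.000000). Multiply by 0.966644: (-0.341261, 0.000000). P_6(cos γ) = -0.341261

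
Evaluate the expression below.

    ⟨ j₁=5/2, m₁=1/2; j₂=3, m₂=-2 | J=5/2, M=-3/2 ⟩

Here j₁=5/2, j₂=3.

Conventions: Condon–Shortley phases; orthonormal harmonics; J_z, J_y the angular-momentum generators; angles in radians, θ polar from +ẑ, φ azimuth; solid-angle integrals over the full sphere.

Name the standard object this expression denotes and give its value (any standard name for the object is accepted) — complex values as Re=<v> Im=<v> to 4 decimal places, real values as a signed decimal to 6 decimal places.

This is a Clebsch–Gordan (vector-coupling) coefficient.
j₁+j₂−J=3  J+j₁−j₂=2  J−j₁+j₂=3  j₁+j₂+J+1=9
(j₁±m₁, j₂±m₂, J±M) = (3,2,1,5,1,4)
P² = 288/7
sum k=0..1:
  [0] +1/24 = 1/24
  [1] −1/12 = -1/12
S = -1/24
C² = P²·S² = 1/14 ; C = -0.267261

Clebsch–Gordan coefficient, −√(1/14) ≈ -0.267261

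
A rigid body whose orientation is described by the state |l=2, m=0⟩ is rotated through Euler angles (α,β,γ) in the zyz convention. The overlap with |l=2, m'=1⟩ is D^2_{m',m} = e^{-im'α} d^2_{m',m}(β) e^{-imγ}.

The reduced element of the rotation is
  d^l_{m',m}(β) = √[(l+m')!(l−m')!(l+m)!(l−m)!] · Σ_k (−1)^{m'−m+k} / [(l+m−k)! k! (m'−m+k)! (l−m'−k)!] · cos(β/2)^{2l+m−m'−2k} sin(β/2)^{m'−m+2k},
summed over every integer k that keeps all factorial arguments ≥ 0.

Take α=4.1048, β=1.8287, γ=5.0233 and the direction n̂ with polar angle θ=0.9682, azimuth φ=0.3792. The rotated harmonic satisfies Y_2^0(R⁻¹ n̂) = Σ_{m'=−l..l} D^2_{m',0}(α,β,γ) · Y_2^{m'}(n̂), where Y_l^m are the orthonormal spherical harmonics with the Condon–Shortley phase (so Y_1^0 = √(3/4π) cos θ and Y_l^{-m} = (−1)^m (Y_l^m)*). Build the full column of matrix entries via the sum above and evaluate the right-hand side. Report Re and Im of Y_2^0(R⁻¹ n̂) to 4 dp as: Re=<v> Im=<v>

Need the full column D^2_{m',0} for m'=−2..2 at α=4.1048, β=1.8287, γ=5.0233.
cos(β/2)=0.610306, sin(β/2)=0.792166
d^2_{-2,0}: single k=2 term ⇒ +0.572536;  D = -0.199340+0.536713i
d^2_{-1,0}: k∈[1..2] ⇒ +0.441097 -0.743142 = -0.302045;  D = +0.172434+0.247987i
d^2_{0,0}: k∈[0..2] ⇒ +0.138736 -0.934947 +0.393790 = -0.402421;  D = -0.402421+0.000000i
d^2_{1,0}: k∈[0..1] ⇒ -0.441097 +0.743142 = +0.302045;  D = -0.172434+0.247987i
d^2_{2,0}: single k=0 term ⇒ +0.572536;  D = -0.199340-0.536713i
Y_2^{m'}(θ=0.9682,φ=0.3792) and Σ D·Y over m':
  (-0.1993+0.5367i)·(+0.1903-0.1803i)  (+0.1724+0.2480i)·(+0.3351-0.1335i)  (-0.4024+0.0000i)·(-0.0114+0.0000i)  (-0.1724+0.2480i)·(-0.3351-0.1335i)  (-0.1993-0.5367i)·(+0.1903+0.1803i)
Y_2^0(R⁻¹ n̂) = +0.304088+0.000000i

Re=0.3041 Im=0.0000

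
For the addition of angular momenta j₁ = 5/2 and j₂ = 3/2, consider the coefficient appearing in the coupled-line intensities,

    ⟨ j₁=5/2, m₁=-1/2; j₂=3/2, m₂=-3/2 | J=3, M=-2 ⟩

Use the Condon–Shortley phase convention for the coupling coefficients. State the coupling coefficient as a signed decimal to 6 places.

+√(1/2) ≈ +0.707107

√[7·1!4!2!/8! · 2!3!0!3!1!5!] = √(72)
  +(−1)^0/∏(0,1,3,0,1,2)! = 1/12  (running 1/12)
⟨..|..⟩ = √(72)·(1/12) = +0.707107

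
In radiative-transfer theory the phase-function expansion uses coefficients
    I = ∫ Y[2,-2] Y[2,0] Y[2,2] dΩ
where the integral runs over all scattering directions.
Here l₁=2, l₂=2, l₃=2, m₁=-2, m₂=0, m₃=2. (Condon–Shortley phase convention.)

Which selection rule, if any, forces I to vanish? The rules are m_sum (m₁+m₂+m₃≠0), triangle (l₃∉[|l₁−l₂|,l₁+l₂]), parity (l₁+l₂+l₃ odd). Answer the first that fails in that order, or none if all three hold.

m₁+m₂+m₃ = -2 + 0 + 2 = 0  ✓
triangle: |2−2|=0 ≤ l₃=2 ≤ 2+2=4  ✓
parity: l₁+l₂+l₃ = 6 is even  ✓

none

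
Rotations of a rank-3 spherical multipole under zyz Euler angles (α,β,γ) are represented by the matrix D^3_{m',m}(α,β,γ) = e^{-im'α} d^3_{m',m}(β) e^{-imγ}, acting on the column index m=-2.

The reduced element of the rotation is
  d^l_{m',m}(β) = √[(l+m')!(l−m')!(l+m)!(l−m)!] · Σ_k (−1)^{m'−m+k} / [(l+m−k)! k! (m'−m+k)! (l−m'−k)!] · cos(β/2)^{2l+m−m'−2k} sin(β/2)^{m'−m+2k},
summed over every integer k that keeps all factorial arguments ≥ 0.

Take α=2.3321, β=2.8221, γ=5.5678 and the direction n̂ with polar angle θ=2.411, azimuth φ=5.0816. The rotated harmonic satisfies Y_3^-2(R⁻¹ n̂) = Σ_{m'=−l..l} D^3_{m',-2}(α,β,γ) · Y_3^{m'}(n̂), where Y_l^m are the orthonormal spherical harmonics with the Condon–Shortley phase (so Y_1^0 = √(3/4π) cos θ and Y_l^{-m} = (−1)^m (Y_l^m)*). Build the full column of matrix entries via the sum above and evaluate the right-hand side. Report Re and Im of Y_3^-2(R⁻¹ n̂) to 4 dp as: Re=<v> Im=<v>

Re=-0.1727 Im=-0.3456

Need the full column D^3_{m',-2} for m'=−3..3 at α=2.3321, β=2.8221, γ=5.5678.
cos(β/2)=0.159068, sin(β/2)=0.987268
d^3_{-3,-2}: single k=1 term ⇒ +0.000246;  D = +0.000186-0.000162i
d^3_{-2,-2}: k∈[0..1] ⇒ +0.000016 -0.003120 = -0.003104;  D = +0.003091+0.000285i
d^3_{-1,-2}: k∈[0..1] ⇒ -0.000318 +0.024495 = +0.024177;  D = +0.015004+0.018959i
d^3_{0,-2}: k∈[0..1] ⇒ +0.003418 -0.131663 = -0.128245;  D = -0.017899+0.126990i
d^3_{1,-2}: k∈[0..1] ⇒ -0.024495 +0.471799 = +0.447304;  D = -0.363718+0.260364i
d^3_{2,-2}: k∈[0..1] ⇒ +0.120192 -0.925997 = -0.805805;  D = -0.791575-0.150771i
d^3_{3,-2}: single k=0 term ⇒ -0.365454;  D = +0.198160+0.307065i
Y_3^{m'}(θ=2.411,φ=5.0816) and Σ D·Y over m':
  (+0.0002-0.0002i)·(-0.1109-0.0554i)  (+0.0031+0.0003i)·(+0.2507-0.2282i)  (+0.0150+0.0190i)·(+0.1380+0.3567i)  (-0.0179+0.1270i)·(+0.0630+0.0000i)  (-0.3637+0.2604i)·(-0.1380+0.3567i)  (-0.7916-0.1508i)·(+0.2507+0.2282i)  (+0.1982+0.3071i)·(+0.1109-0.0554i)
Y_3^-2(R⁻¹ n̂) = -0.172706-0.345645i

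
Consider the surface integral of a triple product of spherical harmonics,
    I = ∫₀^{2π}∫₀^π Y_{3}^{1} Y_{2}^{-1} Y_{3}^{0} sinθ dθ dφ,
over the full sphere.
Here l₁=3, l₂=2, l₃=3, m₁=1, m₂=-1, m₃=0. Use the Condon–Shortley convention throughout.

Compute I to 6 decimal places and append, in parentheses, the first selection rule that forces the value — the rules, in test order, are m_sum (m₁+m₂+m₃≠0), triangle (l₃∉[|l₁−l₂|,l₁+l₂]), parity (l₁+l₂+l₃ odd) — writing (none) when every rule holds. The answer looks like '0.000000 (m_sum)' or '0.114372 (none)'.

m-sum 0 ✓  L=8 even ✓  1≤3≤5 ✓
Π(2lᵢ+1) = 7×5×7 = 245
triangle coeff Δ(3,2,3) = 1/3780
Σ_t [0,2]: t=0:+1/24 t=1:−1/4 t=2:+1/24 = -1/6
(3j)²=4/105 [(3 2 3; 0 0 0)], sign=+1
Σ_t [0,1]: t=0:+1/8 t=1:−1/12 = 1/24
(3j)²=1/210 [(3 2 3; 1 -1 0)], sign=-1
⇒ 4πI² = 2/45
I = (-1)√(2/45/(4π)) = -0.05947080
No selection rule forces the value: the integral is nonzero (none).

-0.059471 (none)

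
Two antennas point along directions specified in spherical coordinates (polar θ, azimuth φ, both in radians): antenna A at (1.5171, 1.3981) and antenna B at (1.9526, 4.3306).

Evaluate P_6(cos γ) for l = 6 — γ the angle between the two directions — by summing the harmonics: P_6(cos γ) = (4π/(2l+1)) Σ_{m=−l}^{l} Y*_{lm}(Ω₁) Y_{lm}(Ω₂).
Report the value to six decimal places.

-0.054336

Addition theorem: P_6(cos γ) = (4π/13) Σ_m Y*_{lm}(Ω₁) Y_{lm}(Ω₂), m = −6…6:
  m=-6: (-0.244017, 0.412094) × (0.203424, -0.231966) = (0.045953, 0.140433)  (running Σ = (0.045953, 0.140433))
  m=-5: (0.067779, 0.057942) × (0.404817, 0.142356) = (0.019190, 0.033105)  (running Σ = (0.065142, 0.173538))
  m=-4: (-0.264743, 0.218851) × (0.006084, 0.139335) = (-0.032104, -0.035556)  (running Σ = (0.033038, 0.137982))
  m=-3: (0.051169, 0.089766) × (0.260220, -0.117906) = (0.023899, 0.017326)  (running Σ = (0.056937, 0.155307))
  m=-2: (-0.289817, 0.104281) × (0.174827, 0.167359) = (-0.068120, -0.030273)  (running Σ = (-0.011183, 0.125035))
  m=-1: (0.018643, 0.106880) × (0.078081, -0.194479) = (0.022242, 0.004720)  (running Σ = (0.011058, 0.129754))
  m=0: (-0.298785, -0.000000) × (0.262154, 0.000000) = (-0.078328, -0.000000)  (running Σ = (-0.067270, 0.129754))
  m=1: (-0.018643, 0.106880) × (-0.078081, -0.194479) = (0.022242, -0.004720)  (running Σ = (-0.045028, 0.125035))
  m=2: (-0.289817, -0.104281) × (0.174827, -0.167359) = (-0.068120, 0.030273)  (running Σ = (-0.113148, 0.155307))
  m=3: (-0.051169, 0.089766) × (-0.260220, -0.117906) = (0.023899, -0.017326)  (running Σ = (-0.089249, 0.137982))
  m=4: (-0.264743, -0.218851) × (0.006084, -0.139335) = (-0.032104, 0.035556)  (running Σ = (-0.121354, 0.173538))
  m=5: (-0.067779, 0.057942) × (-0.404817, 0.142356) = (0.019190, -0.033105)  (running Σ = (-0.102164, 0.140433))
  m=6: (-0.244017, -0.412094) × (0.203424, 0.231966) = (0.045953, -0.140433)  (running Σ = (-0.056211, 0.000000))
Total Σ_m = (-0.056211, 0.000000). Multiply by 0.966644: (-0.054336, 0.000000). P_6(cos γ) = -0.054336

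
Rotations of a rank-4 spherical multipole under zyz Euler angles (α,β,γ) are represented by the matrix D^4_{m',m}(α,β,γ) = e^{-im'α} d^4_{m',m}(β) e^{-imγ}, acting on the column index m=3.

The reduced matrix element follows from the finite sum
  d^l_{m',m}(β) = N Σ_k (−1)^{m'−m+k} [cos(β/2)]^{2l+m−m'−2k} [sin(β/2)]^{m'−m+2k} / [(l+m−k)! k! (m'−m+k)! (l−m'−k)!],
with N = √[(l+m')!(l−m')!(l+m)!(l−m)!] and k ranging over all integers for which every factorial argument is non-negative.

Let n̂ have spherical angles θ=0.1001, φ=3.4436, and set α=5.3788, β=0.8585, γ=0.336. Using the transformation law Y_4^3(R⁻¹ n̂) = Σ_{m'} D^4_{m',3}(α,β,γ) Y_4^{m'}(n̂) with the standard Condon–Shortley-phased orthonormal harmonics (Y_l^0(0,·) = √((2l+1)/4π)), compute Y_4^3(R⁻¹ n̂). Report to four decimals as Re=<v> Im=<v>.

Need the full column D^4_{m',3} for m'=−4..4 at α=5.3788, β=0.8585, γ=0.3360.
cos(β/2)=0.909278, sin(β/2)=0.416189
d^4_{-4,3}: single k=7 term ⇒ +0.005563;  D = -0.000482+0.005542i
d^4_{-3,3}: k∈[6..7] ⇒ +0.030077 -0.000900 = +0.029177;  D = -0.024412+0.015979i
d^4_{-2,3}: k∈[5..6] ⇒ +0.105373 -0.007359 = +0.098014;  D = -0.092889-0.031280i
d^4_{-1,3}: k∈[4..5] ⇒ +0.271312 -0.034104 = +0.237207;  D = -0.079461-0.223502i
d^4_{0,3}: k∈[3..4] ⇒ +0.530175 -0.111073 = +0.419103;  D = +0.223614-0.354463i
d^4_{1,3}: k∈[2..3] ⇒ +0.777019 -0.271312 = +0.505708;  D = +0.502996-0.052305i
d^4_{2,3}: k∈[1..2] ⇒ +0.800261 -0.502968 = +0.297293;  D = +0.206962+0.213424i
d^4_{3,3}: k∈[0..1] ⇒ +0.467277 -0.685267 = -0.217990;  D = +0.029201-0.216026i
d^4_{4,3}: single k=0 term ⇒ -0.604941;  D = +0.521319-0.306888i
Y_4^{m'}(θ=0.1001,φ=3.4436) and Σ D·Y over m':
  (-0.0005+0.0055i)·(+0.0000-0.0000i)  (-0.0244+0.0160i)·(-0.0008+0.0010i)  (-0.0929-0.0313i)·(+0.0163-0.0113i)  (-0.0795-0.2235i)·(-0.1765+0.0550i)  (+0.2236-0.3545i)·(+0.8044+0.0000i)  (+0.5030-0.0523i)·(+0.1765+0.0550i)  (+0.2070+0.2134i)·(+0.0163+0.0113i)  (+0.0292-0.2160i)·(+0.0008+0.0010i)  (+0.5213-0.3069i)·(+0.0000+0.0000i)
Y_4^3(R⁻¹ n̂) = +0.297212-0.225435i

Re=0.2972 Im=-0.2254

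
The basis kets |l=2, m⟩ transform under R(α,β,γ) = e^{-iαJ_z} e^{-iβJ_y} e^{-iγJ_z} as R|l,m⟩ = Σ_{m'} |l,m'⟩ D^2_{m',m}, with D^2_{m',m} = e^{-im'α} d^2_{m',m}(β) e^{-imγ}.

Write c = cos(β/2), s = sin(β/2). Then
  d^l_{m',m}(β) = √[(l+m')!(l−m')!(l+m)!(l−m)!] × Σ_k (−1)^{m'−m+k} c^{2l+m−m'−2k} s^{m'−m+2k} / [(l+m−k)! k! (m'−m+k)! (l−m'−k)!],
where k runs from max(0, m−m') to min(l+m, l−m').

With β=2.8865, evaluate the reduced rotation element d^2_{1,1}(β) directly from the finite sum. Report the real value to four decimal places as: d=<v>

d=-0.0475

d^2_{1,1}(β=2.8865) via the finite sum:
With c≡cos(β/2)=0.127201 and s≡sin(β/2)=0.991877, N=[6·1·6·1]^{1/2}=6.000000
k∈{0,1} keeps every argument non-negative
  k=0: (−1)^0·6.0000/(6)·0.1272^4·0.9919^0 = +0.000262
  k=1: (−1)^1·6.0000/(2)·0.1272^2·0.9919^2 = -0.047755
d^2_{1,1}(2.8865) = +0.000262 -0.047755 = -0.047493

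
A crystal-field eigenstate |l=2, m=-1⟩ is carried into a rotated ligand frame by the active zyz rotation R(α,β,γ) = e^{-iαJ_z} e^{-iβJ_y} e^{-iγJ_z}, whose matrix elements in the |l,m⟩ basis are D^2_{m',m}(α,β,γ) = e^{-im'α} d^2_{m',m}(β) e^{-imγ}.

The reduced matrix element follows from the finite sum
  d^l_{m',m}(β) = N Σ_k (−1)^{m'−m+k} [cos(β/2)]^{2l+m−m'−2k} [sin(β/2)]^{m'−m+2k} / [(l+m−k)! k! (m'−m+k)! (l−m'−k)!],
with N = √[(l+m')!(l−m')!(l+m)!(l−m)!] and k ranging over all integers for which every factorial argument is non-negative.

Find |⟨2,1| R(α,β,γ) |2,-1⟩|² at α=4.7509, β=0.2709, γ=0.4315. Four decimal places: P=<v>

P=0.0028

Split into d^2_{1,-1}(β=0.2709) × two z-phases.
c=cos(0.270900/2)=0.990841, s=sin(0.270900/2)=0.135036; N=√[6·1·1·6]=6.000000
Admissible k: 0..1 (factorial args all ≥0)
  k=0: (−1)^2·6.0000/(2)·0.9908^2·0.1350^2 = +0.053707
  k=1: (−1)^3·6.0000/(6)·0.9908^0·0.1350^4 = -0.000333
d^2_{1,-1}(0.2709) = +0.053707 -0.000333 = +0.053374
|D^2_{1,-1}|² = |d^2_{1,-1}(β)|² = (+0.053374)² = 0.002849 (the z-rotation phases have unit modulus)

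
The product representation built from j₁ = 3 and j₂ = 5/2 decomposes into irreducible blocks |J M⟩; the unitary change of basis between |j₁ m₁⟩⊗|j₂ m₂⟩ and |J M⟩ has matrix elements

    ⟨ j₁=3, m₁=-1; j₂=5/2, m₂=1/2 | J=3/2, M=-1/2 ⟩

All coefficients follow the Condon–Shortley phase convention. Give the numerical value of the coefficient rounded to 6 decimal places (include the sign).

triangle: 4!*2!*1!/8! = 48/40320
(j±m)!: 2!*4!*3!*2!*1!*2! = 1152
prefactor² = (2J+1)*Δ*N² = 192/35
  k=2: +1/(2!*2!*2!*1!*0!*0!) = 1/8
  k=3: −1/(3!*1!*1!*0!*1!*1!) = -1/6
Σ = -1/24  ⇒  CG² = 192/35*(-1/24)² = 1/105
CG = −√(1/105) = -0.097590

−√(1/105) = -0.097590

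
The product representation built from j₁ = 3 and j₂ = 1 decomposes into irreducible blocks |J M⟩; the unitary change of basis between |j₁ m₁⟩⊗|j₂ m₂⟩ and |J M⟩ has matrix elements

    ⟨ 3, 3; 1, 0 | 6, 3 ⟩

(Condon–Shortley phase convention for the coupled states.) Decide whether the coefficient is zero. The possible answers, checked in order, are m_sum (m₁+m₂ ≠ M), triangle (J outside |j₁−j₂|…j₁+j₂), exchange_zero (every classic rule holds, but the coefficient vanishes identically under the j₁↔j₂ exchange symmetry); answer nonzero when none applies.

m-sum: m₁+m₂ = 3+0 = 3, M = 3  ✓
triangle: need |j₁−j₂| ≤ J ≤ j₁+j₂, i.e. J ∈ [2, 4]; J = 6 is outside ✗ ⇒ coefficient is 0

triangle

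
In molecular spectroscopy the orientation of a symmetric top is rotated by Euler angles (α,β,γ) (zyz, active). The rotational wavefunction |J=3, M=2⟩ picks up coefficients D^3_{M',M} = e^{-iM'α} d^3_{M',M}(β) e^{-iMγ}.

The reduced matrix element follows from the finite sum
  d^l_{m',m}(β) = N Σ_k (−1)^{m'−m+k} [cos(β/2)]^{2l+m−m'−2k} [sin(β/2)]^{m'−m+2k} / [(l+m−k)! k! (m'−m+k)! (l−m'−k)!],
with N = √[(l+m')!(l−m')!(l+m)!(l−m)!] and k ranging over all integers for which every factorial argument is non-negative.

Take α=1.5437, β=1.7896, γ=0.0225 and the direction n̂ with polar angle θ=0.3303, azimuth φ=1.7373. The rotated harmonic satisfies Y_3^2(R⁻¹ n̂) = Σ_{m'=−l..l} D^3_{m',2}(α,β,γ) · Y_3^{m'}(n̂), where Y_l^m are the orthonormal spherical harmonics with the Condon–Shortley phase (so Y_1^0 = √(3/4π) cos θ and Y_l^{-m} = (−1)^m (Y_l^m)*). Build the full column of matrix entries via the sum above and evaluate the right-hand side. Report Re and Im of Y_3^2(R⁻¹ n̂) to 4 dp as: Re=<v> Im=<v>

Need the full column D^3_{m',2} for m'=−3..3 at α=1.5437, β=1.7896, γ=0.0225.
cos(β/2)=0.625675, sin(β/2)=0.780084
d^3_{-3,2}: single k=5 term ⇒ +0.442722;  D = -0.055762-0.439196i
d^3_{-2,2}: k∈[4..5] ⇒ +0.724824 -0.225345 = +0.499479;  D = -0.497024+0.049463i
d^3_{-1,2}: k∈[3..4] ⇒ +0.735360 -0.571552 = +0.163809;  D = +0.011800+0.163383i
d^3_{0,2}: k∈[2..3] ⇒ +0.510785 -0.794005 = -0.283220;  D = -0.282934+0.012741i
d^3_{1,2}: k∈[1..2] ⇒ +0.236529 -0.735360 = -0.498831;  D = +0.008930+0.498751i
d^3_{2,2}: k∈[0..1] ⇒ +0.059992 -0.466281 = -0.406289;  D = +0.406272+0.003735i
d^3_{3,2}: single k=0 term ⇒ -0.183215;  D = +0.006647-0.183094i
Y_3^{m'}(θ=0.3303,φ=1.7373) and Σ D·Y over m':
  (-0.0558-0.4392i)·(+0.0068+0.0125i)  (-0.4970+0.0495i)·(-0.0961+0.0332i)  (+0.0118+0.1634i)·(-0.0604-0.3591i)  (-0.2829+0.0127i)·(+0.5203+0.0000i)  (+0.0089+0.4988i)·(+0.0604-0.3591i)  (+0.4063+0.0037i)·(-0.0961-0.0332i)  (+0.0066-0.1831i)·(-0.0068+0.0125i)
Y_3^2(R⁻¹ n̂) = +0.104927-0.018074i

Re=0.1049 Im=-0.0181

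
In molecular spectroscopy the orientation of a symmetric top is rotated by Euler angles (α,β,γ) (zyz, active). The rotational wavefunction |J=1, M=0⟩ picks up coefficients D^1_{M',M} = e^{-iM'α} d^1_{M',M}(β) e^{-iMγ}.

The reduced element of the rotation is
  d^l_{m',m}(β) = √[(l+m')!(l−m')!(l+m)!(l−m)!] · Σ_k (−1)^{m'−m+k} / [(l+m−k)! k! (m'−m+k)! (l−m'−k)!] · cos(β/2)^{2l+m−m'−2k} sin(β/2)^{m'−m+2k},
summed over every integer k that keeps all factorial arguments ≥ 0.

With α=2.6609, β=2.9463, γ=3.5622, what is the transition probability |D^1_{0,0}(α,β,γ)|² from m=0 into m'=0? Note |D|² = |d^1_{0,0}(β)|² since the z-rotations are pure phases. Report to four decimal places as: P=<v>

P=0.9623

Split into d^1_{0,0}(β=2.9463) × two z-phases.
With c≡cos(β/2)=0.097491 and s≡sin(β/2)=0.995236, N=[1·1·1·1]^{1/2}=1.000000
k∈{0,1} keeps every argument non-negative
  k=0: (−1)^0·1.0000/(1)·0.0975^2·0.9952^0 = +0.009505
  k=1: (−1)^1·1.0000/(1)·0.0975^0·0.9952^2 = -0.990495
d^1_{0,0}(2.9463) = +0.009505 -0.990495 = -0.980991
|D^1_{0,0}|² = |d^1_{0,0}(β)|² = (-0.980991)² = 0.962343 (the z-rotation phases have unit modulus)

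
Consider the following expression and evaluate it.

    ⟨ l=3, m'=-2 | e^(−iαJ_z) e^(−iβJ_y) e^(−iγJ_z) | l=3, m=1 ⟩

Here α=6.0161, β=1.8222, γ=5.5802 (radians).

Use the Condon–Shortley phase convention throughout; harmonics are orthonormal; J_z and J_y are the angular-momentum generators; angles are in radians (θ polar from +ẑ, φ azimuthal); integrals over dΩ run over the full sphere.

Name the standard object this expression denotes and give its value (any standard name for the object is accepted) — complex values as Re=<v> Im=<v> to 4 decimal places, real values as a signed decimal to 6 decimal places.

This is a Wigner D-matrix element — the rotation-matrix element ⟨l m'| R(α,β,γ) |l m⟩ in the angular-momentum basis.
D^3_{-2,1}(6.0161,1.8222,5.5802) = e^{-i·-2·6.0161}·d^3_{-2,1}(1.8222)·e^{-i·1·5.5802}. Compute d first:
c=cos(1.822200/2)=0.612877, s=sin(1.822200/2)=0.790178; N=√[1·120·24·2]=75.894664
k∈{3,4} keeps every argument non-negative
  k=3: (−1)^0·75.8947/(12)·0.6129^3·0.7902^3 = +0.718332
  k=4: (−1)^1·75.8947/(24)·0.6129^1·0.7902^5 = -0.597034
d^3_{-2,1}(1.8222) = +0.718332 -0.597034 = +0.121298
D = (+0.860691-0.509127i)·(+0.121298)·(+0.762916+0.646498i) = +0.119574+0.020380i

Wigner D-matrix element, Re=0.1196 Im=0.0204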